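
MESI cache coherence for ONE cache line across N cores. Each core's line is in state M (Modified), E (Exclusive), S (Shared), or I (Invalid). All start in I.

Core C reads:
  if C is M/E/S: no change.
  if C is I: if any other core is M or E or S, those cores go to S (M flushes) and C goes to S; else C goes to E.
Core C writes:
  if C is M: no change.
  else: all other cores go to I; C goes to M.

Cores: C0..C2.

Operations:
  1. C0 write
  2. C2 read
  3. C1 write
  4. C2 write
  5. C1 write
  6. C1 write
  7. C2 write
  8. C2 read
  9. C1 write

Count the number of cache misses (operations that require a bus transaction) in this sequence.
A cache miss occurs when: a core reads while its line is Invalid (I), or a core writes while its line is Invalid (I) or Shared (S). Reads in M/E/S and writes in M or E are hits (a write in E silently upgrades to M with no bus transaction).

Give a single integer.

Answer: 7

Derivation:
Op 1: C0 write [C0 write: invalidate none -> C0=M] -> [M,I,I] [MISS #1: write from I]
Op 2: C2 read [C2 read from I: others=['C0=M'] -> C2=S, others downsized to S] -> [S,I,S] [MISS #2: read from I]
Op 3: C1 write [C1 write: invalidate ['C0=S', 'C2=S'] -> C1=M] -> [I,M,I] [MISS #3: write from I]
Op 4: C2 write [C2 write: invalidate ['C1=M'] -> C2=M] -> [I,I,M] [MISS #4: write from I]
Op 5: C1 write [C1 write: invalidate ['C2=M'] -> C1=M] -> [I,M,I] [MISS #5: write from I]
Op 6: C1 write [C1 write: already M (modified), no change] -> [I,M,I] [hit: write from M]
Op 7: C2 write [C2 write: invalidate ['C1=M'] -> C2=M] -> [I,I,M] [MISS #6: write from I]
Op 8: C2 read [C2 read: already in M, no change] -> [I,I,M] [hit: read from M]
Op 9: C1 write [C1 write: invalidate ['C2=M'] -> C1=M] -> [I,M,I] [MISS #7: write from I]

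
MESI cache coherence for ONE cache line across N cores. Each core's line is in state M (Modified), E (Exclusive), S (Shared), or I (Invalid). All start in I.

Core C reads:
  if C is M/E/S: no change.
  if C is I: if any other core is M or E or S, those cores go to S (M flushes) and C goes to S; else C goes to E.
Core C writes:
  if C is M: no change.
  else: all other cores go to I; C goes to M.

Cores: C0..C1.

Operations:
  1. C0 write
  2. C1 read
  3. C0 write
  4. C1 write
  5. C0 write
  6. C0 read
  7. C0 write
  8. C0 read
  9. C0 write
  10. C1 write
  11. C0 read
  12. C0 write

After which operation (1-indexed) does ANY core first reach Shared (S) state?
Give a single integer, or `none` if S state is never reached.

Op 1: C0 write [C0 write: invalidate none -> C0=M] -> [M,I]
Op 2: C1 read [C1 read from I: others=['C0=M'] -> C1=S, others downsized to S] -> [S,S]
  -> First S state at op 2; remaining ops need not be traced.

Answer: 2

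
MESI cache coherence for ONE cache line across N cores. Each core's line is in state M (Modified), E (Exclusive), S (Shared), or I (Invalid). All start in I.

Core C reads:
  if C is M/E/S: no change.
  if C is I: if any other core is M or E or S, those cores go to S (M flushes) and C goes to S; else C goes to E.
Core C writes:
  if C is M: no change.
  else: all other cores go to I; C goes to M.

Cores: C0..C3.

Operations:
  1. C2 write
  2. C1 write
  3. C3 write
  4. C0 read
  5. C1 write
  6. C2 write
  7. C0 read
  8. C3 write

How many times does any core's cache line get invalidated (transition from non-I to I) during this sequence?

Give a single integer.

Op 1: C2 write [C2 write: invalidate none -> C2=M] -> [I,I,M,I] (invalidations this op: 0; running total: 0)
Op 2: C1 write [C1 write: invalidate ['C2=M'] -> C1=M] -> [I,M,I,I] (invalidations this op: 1; running total: 1)
Op 3: C3 write [C3 write: invalidate ['C1=M'] -> C3=M] -> [I,I,I,M] (invalidations this op: 1; running total: 2)
Op 4: C0 read [C0 read from I: others=['C3=M'] -> C0=S, others downsized to S] -> [S,I,I,S] (invalidations this op: 0; running total: 2)
Op 5: C1 write [C1 write: invalidate ['C0=S', 'C3=S'] -> C1=M] -> [I,M,I,I] (invalidations this op: 2; running total: 4)
Op 6: C2 write [C2 write: invalidate ['C1=M'] -> C2=M] -> [I,I,M,I] (invalidations this op: 1; running total: 5)
Op 7: C0 read [C0 read from I: others=['C2=M'] -> C0=S, others downsized to S] -> [S,I,S,I] (invalidations this op: 0; running total: 5)
Op 8: C3 write [C3 write: invalidate ['C0=S', 'C2=S'] -> C3=M] -> [I,I,I,M] (invalidations this op: 2; running total: 7)

Answer: 7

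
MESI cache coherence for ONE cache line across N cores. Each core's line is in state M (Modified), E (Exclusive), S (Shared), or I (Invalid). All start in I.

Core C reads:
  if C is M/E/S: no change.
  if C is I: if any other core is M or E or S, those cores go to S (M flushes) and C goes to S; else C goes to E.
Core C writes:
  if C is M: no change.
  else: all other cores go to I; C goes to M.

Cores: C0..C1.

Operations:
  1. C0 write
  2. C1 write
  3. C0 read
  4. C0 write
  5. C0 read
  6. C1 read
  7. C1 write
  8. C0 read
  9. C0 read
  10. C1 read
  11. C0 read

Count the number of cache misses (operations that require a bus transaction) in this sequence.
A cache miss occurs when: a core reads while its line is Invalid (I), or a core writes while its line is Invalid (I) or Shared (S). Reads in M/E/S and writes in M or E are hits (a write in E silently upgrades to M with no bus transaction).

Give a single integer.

Answer: 7

Derivation:
Op 1: C0 write [C0 write: invalidate none -> C0=M] -> [M,I] [MISS #1: write from I]
Op 2: C1 write [C1 write: invalidate ['C0=M'] -> C1=M] -> [I,M] [MISS #2: write from I]
Op 3: C0 read [C0 read from I: others=['C1=M'] -> C0=S, others downsized to S] -> [S,S] [MISS #3: read from I]
Op 4: C0 write [C0 write: invalidate ['C1=S'] -> C0=M] -> [M,I] [MISS #4: write from S]
Op 5: C0 read [C0 read: already in M, no change] -> [M,I] [hit: read from M]
Op 6: C1 read [C1 read from I: others=['C0=M'] -> C1=S, others downsized to S] -> [S,S] [MISS #5: read from I]
Op 7: C1 write [C1 write: invalidate ['C0=S'] -> C1=M] -> [I,M] [MISS #6: write from S]
Op 8: C0 read [C0 read from I: others=['C1=M'] -> C0=S, others downsized to S] -> [S,S] [MISS #7: read from I]
Op 9: C0 read [C0 read: already in S, no change] -> [S,S] [hit: read from S]
Op 10: C1 read [C1 read: already in S, no change] -> [S,S] [hit: read from S]
Op 11: C0 read [C0 read: already in S, no change] -> [S,S] [hit: read from S]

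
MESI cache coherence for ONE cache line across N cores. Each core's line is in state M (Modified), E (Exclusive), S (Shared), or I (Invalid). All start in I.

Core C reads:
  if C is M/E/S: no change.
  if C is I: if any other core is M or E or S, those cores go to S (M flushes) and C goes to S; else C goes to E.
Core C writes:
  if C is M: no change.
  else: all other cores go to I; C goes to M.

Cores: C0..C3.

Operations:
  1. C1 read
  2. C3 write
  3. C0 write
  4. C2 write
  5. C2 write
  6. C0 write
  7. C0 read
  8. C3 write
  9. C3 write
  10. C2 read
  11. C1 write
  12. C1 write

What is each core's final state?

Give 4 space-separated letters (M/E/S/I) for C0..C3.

Answer: I M I I

Derivation:
Op 1: C1 read [C1 read from I: no other sharers -> C1=E (exclusive)] -> [I,E,I,I]
Op 2: C3 write [C3 write: invalidate ['C1=E'] -> C3=M] -> [I,I,I,M]
Op 3: C0 write [C0 write: invalidate ['C3=M'] -> C0=M] -> [M,I,I,I]
Op 4: C2 write [C2 write: invalidate ['C0=M'] -> C2=M] -> [I,I,M,I]
Op 5: C2 write [C2 write: already M (modified), no change] -> [I,I,M,I]
Op 6: C0 write [C0 write: invalidate ['C2=M'] -> C0=M] -> [M,I,I,I]
Op 7: C0 read [C0 read: already in M, no change] -> [M,I,I,I]
Op 8: C3 write [C3 write: invalidate ['C0=M'] -> C3=M] -> [I,I,I,M]
Op 9: C3 write [C3 write: already M (modified), no change] -> [I,I,I,M]
Op 10: C2 read [C2 read from I: others=['C3=M'] -> C2=S, others downsized to S] -> [I,I,S,S]
Op 11: C1 write [C1 write: invalidate ['C2=S', 'C3=S'] -> C1=M] -> [I,M,I,I]
Op 12: C1 write [C1 write: already M (modified), no change] -> [I,M,I,I]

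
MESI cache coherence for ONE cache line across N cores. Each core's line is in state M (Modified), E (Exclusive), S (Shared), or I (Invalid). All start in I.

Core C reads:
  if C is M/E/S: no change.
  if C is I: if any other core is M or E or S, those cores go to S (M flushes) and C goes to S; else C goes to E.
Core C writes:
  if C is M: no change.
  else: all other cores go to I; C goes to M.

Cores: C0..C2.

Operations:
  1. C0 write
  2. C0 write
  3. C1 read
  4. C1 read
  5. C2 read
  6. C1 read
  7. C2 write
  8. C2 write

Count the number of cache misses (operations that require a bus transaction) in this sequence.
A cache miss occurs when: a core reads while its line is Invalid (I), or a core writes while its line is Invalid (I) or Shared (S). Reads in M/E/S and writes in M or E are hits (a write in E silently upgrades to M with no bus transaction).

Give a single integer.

Answer: 4

Derivation:
Op 1: C0 write [C0 write: invalidate none -> C0=M] -> [M,I,I] [MISS #1: write from I]
Op 2: C0 write [C0 write: already M (modified), no change] -> [M,I,I] [hit: write from M]
Op 3: C1 read [C1 read from I: others=['C0=M'] -> C1=S, others downsized to S] -> [S,S,I] [MISS #2: read from I]
Op 4: C1 read [C1 read: already in S, no change] -> [S,S,I] [hit: read from S]
Op 5: C2 read [C2 read from I: others=['C0=S', 'C1=S'] -> C2=S, others downsized to S] -> [S,S,S] [MISS #3: read from I]
Op 6: C1 read [C1 read: already in S, no change] -> [S,S,S] [hit: read from S]
Op 7: C2 write [C2 write: invalidate ['C0=S', 'C1=S'] -> C2=M] -> [I,I,M] [MISS #4: write from S]
Op 8: C2 write [C2 write: already M (modified), no change] -> [I,I,M] [hit: write from M]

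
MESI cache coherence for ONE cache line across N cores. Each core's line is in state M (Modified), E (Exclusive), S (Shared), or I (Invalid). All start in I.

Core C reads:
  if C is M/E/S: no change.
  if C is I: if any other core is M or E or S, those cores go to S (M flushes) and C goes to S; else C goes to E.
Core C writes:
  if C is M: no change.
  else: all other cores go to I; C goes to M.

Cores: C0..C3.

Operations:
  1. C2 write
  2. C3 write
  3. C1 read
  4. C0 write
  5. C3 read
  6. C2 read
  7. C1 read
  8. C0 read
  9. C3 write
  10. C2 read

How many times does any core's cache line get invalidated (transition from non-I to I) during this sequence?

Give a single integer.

Answer: 6

Derivation:
Op 1: C2 write [C2 write: invalidate none -> C2=M] -> [I,I,M,I] (invalidations this op: 0; running total: 0)
Op 2: C3 write [C3 write: invalidate ['C2=M'] -> C3=M] -> [I,I,I,M] (invalidations this op: 1; running total: 1)
Op 3: C1 read [C1 read from I: others=['C3=M'] -> C1=S, others downsized to S] -> [I,S,I,S] (invalidations this op: 0; running total: 1)
Op 4: C0 write [C0 write: invalidate ['C1=S', 'C3=S'] -> C0=M] -> [M,I,I,I] (invalidations this op: 2; running total: 3)
Op 5: C3 read [C3 read from I: others=['C0=M'] -> C3=S, others downsized to S] -> [S,I,I,S] (invalidations this op: 0; running total: 3)
Op 6: C2 read [C2 read from I: others=['C0=S', 'C3=S'] -> C2=S, others downsized to S] -> [S,I,S,S] (invalidations this op: 0; running total: 3)
Op 7: C1 read [C1 read from I: others=['C0=S', 'C2=S', 'C3=S'] -> C1=S, others downsized to S] -> [S,S,S,S] (invalidations this op: 0; running total: 3)
Op 8: C0 read [C0 read: already in S, no change] -> [S,S,S,S] (invalidations this op: 0; running total: 3)
Op 9: C3 write [C3 write: invalidate ['C0=S', 'C1=S', 'C2=S'] -> C3=M] -> [I,I,I,M] (invalidations this op: 3; running total: 6)
Op 10: C2 read [C2 read from I: others=['C3=M'] -> C2=S, others downsized to S] -> [I,I,S,S] (invalidations this op: 0; running total: 6)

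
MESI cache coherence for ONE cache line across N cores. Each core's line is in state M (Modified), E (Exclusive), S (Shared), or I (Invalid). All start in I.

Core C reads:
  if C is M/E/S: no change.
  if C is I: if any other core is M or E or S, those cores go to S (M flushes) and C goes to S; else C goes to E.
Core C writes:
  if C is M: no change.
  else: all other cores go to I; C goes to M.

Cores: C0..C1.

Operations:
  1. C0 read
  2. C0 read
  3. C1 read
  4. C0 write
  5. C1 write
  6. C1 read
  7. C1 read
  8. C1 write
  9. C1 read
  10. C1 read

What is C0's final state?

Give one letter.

Op 1: C0 read [C0 read from I: no other sharers -> C0=E (exclusive)] -> [E,I]
Op 2: C0 read [C0 read: already in E, no change] -> [E,I]
Op 3: C1 read [C1 read from I: others=['C0=E'] -> C1=S, others downsized to S] -> [S,S]
Op 4: C0 write [C0 write: invalidate ['C1=S'] -> C0=M] -> [M,I]
Op 5: C1 write [C1 write: invalidate ['C0=M'] -> C1=M] -> [I,M]
Op 6: C1 read [C1 read: already in M, no change] -> [I,M]
Op 7: C1 read [C1 read: already in M, no change] -> [I,M]
Op 8: C1 write [C1 write: already M (modified), no change] -> [I,M]
Op 9: C1 read [C1 read: already in M, no change] -> [I,M]
Op 10: C1 read [C1 read: already in M, no change] -> [I,M]

Answer: I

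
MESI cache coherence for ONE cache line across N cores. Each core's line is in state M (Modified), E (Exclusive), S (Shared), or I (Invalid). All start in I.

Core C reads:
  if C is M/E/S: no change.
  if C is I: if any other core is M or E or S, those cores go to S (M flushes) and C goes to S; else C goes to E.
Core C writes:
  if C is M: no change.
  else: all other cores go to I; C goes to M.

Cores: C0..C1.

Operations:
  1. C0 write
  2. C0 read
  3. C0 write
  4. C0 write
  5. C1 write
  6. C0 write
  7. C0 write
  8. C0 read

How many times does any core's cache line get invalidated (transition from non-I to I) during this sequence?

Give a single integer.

Answer: 2

Derivation:
Op 1: C0 write [C0 write: invalidate none -> C0=M] -> [M,I] (invalidations this op: 0; running total: 0)
Op 2: C0 read [C0 read: already in M, no change] -> [M,I] (invalidations this op: 0; running total: 0)
Op 3: C0 write [C0 write: already M (modified), no change] -> [M,I] (invalidations this op: 0; running total: 0)
Op 4: C0 write [C0 write: already M (modified), no change] -> [M,I] (invalidations this op: 0; running total: 0)
Op 5: C1 write [C1 write: invalidate ['C0=M'] -> C1=M] -> [I,M] (invalidations this op: 1; running total: 1)
Op 6: C0 write [C0 write: invalidate ['C1=M'] -> C0=M] -> [M,I] (invalidations this op: 1; running total: 2)
Op 7: C0 write [C0 write: already M (modified), no change] -> [M,I] (invalidations this op: 0; running total: 2)
Op 8: C0 read [C0 read: already in M, no change] -> [M,I] (invalidations this op: 0; running total: 2)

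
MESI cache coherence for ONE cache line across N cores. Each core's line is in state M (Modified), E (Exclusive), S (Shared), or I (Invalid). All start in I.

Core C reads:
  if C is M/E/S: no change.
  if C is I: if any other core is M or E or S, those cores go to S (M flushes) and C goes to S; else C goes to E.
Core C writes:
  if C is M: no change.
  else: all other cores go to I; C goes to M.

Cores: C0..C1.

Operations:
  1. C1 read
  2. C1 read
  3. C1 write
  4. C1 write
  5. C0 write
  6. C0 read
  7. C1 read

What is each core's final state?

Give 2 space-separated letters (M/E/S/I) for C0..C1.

Answer: S S

Derivation:
Op 1: C1 read [C1 read from I: no other sharers -> C1=E (exclusive)] -> [I,E]
Op 2: C1 read [C1 read: already in E, no change] -> [I,E]
Op 3: C1 write [C1 write: invalidate none -> C1=M] -> [I,M]
Op 4: C1 write [C1 write: already M (modified), no change] -> [I,M]
Op 5: C0 write [C0 write: invalidate ['C1=M'] -> C0=M] -> [M,I]
Op 6: C0 read [C0 read: already in M, no change] -> [M,I]
Op 7: C1 read [C1 read from I: others=['C0=M'] -> C1=S, others downsized to S] -> [S,S]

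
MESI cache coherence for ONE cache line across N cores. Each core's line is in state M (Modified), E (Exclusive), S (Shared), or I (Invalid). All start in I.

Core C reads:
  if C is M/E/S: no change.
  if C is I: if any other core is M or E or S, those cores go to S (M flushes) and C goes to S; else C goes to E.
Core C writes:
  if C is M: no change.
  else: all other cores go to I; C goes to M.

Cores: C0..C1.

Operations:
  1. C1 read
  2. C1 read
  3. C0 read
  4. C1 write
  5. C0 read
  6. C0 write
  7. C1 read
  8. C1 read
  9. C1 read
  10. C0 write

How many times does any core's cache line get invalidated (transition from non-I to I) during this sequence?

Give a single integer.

Answer: 3

Derivation:
Op 1: C1 read [C1 read from I: no other sharers -> C1=E (exclusive)] -> [I,E] (invalidations this op: 0; running total: 0)
Op 2: C1 read [C1 read: already in E, no change] -> [I,E] (invalidations this op: 0; running total: 0)
Op 3: C0 read [C0 read from I: others=['C1=E'] -> C0=S, others downsized to S] -> [S,S] (invalidations this op: 0; running total: 0)
Op 4: C1 write [C1 write: invalidate ['C0=S'] -> C1=M] -> [I,M] (invalidations this op: 1; running total: 1)
Op 5: C0 read [C0 read from I: others=['C1=M'] -> C0=S, others downsized to S] -> [S,S] (invalidations this op: 0; running total: 1)
Op 6: C0 write [C0 write: invalidate ['C1=S'] -> C0=M] -> [M,I] (invalidations this op: 1; running total: 2)
Op 7: C1 read [C1 read from I: others=['C0=M'] -> C1=S, others downsized to S] -> [S,S] (invalidations this op: 0; running total: 2)
Op 8: C1 read [C1 read: already in S, no change] -> [S,S] (invalidations this op: 0; running total: 2)
Op 9: C1 read [C1 read: already in S, no change] -> [S,S] (invalidations this op: 0; running total: 2)
Op 10: C0 write [C0 write: invalidate ['C1=S'] -> C0=M] -> [M,I] (invalidations this op: 1; running total: 3)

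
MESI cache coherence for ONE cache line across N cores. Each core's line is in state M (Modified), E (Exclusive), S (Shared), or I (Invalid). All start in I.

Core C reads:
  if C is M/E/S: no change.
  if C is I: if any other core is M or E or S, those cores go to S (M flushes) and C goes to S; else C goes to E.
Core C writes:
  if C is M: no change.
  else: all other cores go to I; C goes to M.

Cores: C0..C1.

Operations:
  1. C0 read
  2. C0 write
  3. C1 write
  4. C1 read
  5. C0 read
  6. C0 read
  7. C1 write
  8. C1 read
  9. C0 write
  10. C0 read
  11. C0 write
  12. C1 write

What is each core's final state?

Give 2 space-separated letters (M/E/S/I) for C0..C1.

Answer: I M

Derivation:
Op 1: C0 read [C0 read from I: no other sharers -> C0=E (exclusive)] -> [E,I]
Op 2: C0 write [C0 write: invalidate none -> C0=M] -> [M,I]
Op 3: C1 write [C1 write: invalidate ['C0=M'] -> C1=M] -> [I,M]
Op 4: C1 read [C1 read: already in M, no change] -> [I,M]
Op 5: C0 read [C0 read from I: others=['C1=M'] -> C0=S, others downsized to S] -> [S,S]
Op 6: C0 read [C0 read: already in S, no change] -> [S,S]
Op 7: C1 write [C1 write: invalidate ['C0=S'] -> C1=M] -> [I,M]
Op 8: C1 read [C1 read: already in M, no change] -> [I,M]
Op 9: C0 write [C0 write: invalidate ['C1=M'] -> C0=M] -> [M,I]
Op 10: C0 read [C0 read: already in M, no change] -> [M,I]
Op 11: C0 write [C0 write: already M (modified), no change] -> [M,I]
Op 12: C1 write [C1 write: invalidate ['C0=M'] -> C1=M] -> [I,M]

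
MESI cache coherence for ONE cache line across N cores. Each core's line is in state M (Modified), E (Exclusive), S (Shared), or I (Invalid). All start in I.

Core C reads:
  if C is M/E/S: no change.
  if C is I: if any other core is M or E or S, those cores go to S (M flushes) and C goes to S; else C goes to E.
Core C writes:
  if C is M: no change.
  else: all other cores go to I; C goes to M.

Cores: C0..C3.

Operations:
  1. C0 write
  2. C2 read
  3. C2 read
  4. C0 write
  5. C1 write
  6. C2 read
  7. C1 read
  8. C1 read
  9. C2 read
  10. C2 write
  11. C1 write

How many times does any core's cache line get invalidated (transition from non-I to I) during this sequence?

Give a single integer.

Answer: 4

Derivation:
Op 1: C0 write [C0 write: invalidate none -> C0=M] -> [M,I,I,I] (invalidations this op: 0; running total: 0)
Op 2: C2 read [C2 read from I: others=['C0=M'] -> C2=S, others downsized to S] -> [S,I,S,I] (invalidations this op: 0; running total: 0)
Op 3: C2 read [C2 read: already in S, no change] -> [S,I,S,I] (invalidations this op: 0; running total: 0)
Op 4: C0 write [C0 write: invalidate ['C2=S'] -> C0=M] -> [M,I,I,I] (invalidations this op: 1; running total: 1)
Op 5: C1 write [C1 write: invalidate ['C0=M'] -> C1=M] -> [I,M,I,I] (invalidations this op: 1; running total: 2)
Op 6: C2 read [C2 read from I: others=['C1=M'] -> C2=S, others downsized to S] -> [I,S,S,I] (invalidations this op: 0; running total: 2)
Op 7: C1 read [C1 read: already in S, no change] -> [I,S,S,I] (invalidations this op: 0; running total: 2)
Op 8: C1 read [C1 read: already in S, no change] -> [I,S,S,I] (invalidations this op: 0; running total: 2)
Op 9: C2 read [C2 read: already in S, no change] -> [I,S,S,I] (invalidations this op: 0; running total: 2)
Op 10: C2 write [C2 write: invalidate ['C1=S'] -> C2=M] -> [I,I,M,I] (invalidations this op: 1; running total: 3)
Op 11: C1 write [C1 write: invalidate ['C2=M'] -> C1=M] -> [I,M,I,I] (invalidations this op: 1; running total: 4)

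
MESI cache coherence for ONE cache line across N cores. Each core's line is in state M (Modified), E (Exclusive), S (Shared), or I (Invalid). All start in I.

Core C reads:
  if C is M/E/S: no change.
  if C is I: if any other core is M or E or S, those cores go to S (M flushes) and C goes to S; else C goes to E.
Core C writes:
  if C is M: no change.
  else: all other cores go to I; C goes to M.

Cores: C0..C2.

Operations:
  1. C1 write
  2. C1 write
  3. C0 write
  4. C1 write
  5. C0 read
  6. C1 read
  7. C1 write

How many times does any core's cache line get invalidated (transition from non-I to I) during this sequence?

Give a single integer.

Op 1: C1 write [C1 write: invalidate none -> C1=M] -> [I,M,I] (invalidations this op: 0; running total: 0)
Op 2: C1 write [C1 write: already M (modified), no change] -> [I,M,I] (invalidations this op: 0; running total: 0)
Op 3: C0 write [C0 write: invalidate ['C1=M'] -> C0=M] -> [M,I,I] (invalidations this op: 1; running total: 1)
Op 4: C1 write [C1 write: invalidate ['C0=M'] -> C1=M] -> [I,M,I] (invalidations this op: 1; running total: 2)
Op 5: C0 read [C0 read from I: others=['C1=M'] -> C0=S, others downsized to S] -> [S,S,I] (invalidations this op: 0; running total: 2)
Op 6: C1 read [C1 read: already in S, no change] -> [S,S,I] (invalidations this op: 0; running total: 2)
Op 7: C1 write [C1 write: invalidate ['C0=S'] -> C1=M] -> [I,M,I] (invalidations this op: 1; running total: 3)

Answer: 3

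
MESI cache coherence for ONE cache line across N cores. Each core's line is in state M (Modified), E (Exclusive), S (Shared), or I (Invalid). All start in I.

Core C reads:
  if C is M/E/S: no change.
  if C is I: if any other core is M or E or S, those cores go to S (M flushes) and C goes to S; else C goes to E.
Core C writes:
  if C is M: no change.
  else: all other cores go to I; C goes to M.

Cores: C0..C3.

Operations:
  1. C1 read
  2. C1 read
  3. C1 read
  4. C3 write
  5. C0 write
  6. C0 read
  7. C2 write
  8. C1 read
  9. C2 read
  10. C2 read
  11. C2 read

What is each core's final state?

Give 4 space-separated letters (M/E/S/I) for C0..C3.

Answer: I S S I

Derivation:
Op 1: C1 read [C1 read from I: no other sharers -> C1=E (exclusive)] -> [I,E,I,I]
Op 2: C1 read [C1 read: already in E, no change] -> [I,E,I,I]
Op 3: C1 read [C1 read: already in E, no change] -> [I,E,I,I]
Op 4: C3 write [C3 write: invalidate ['C1=E'] -> C3=M] -> [I,I,I,M]
Op 5: C0 write [C0 write: invalidate ['C3=M'] -> C0=M] -> [M,I,I,I]
Op 6: C0 read [C0 read: already in M, no change] -> [M,I,I,I]
Op 7: C2 write [C2 write: invalidate ['C0=M'] -> C2=M] -> [I,I,M,I]
Op 8: C1 read [C1 read from I: others=['C2=M'] -> C1=S, others downsized to S] -> [I,S,S,I]
Op 9: C2 read [C2 read: already in S, no change] -> [I,S,S,I]
Op 10: C2 read [C2 read: already in S, no change] -> [I,S,S,I]
Op 11: C2 read [C2 read: already in S, no change] -> [I,S,S,I]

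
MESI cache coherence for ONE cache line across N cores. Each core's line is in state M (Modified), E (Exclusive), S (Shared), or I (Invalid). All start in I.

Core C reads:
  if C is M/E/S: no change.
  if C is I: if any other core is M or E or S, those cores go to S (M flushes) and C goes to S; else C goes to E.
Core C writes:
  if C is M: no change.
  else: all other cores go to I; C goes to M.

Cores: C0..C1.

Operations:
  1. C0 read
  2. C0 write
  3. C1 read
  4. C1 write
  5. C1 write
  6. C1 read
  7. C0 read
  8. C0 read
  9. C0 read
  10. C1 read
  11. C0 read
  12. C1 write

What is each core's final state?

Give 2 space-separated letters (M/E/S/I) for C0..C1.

Answer: I M

Derivation:
Op 1: C0 read [C0 read from I: no other sharers -> C0=E (exclusive)] -> [E,I]
Op 2: C0 write [C0 write: invalidate none -> C0=M] -> [M,I]
Op 3: C1 read [C1 read from I: others=['C0=M'] -> C1=S, others downsized to S] -> [S,S]
Op 4: C1 write [C1 write: invalidate ['C0=S'] -> C1=M] -> [I,M]
Op 5: C1 write [C1 write: already M (modified), no change] -> [I,M]
Op 6: C1 read [C1 read: already in M, no change] -> [I,M]
Op 7: C0 read [C0 read from I: others=['C1=M'] -> C0=S, others downsized to S] -> [S,S]
Op 8: C0 read [C0 read: already in S, no change] -> [S,S]
Op 9: C0 read [C0 read: already in S, no change] -> [S,S]
Op 10: C1 read [C1 read: already in S, no change] -> [S,S]
Op 11: C0 read [C0 read: already in S, no change] -> [S,S]
Op 12: C1 write [C1 write: invalidate ['C0=S'] -> C1=M] -> [I,M]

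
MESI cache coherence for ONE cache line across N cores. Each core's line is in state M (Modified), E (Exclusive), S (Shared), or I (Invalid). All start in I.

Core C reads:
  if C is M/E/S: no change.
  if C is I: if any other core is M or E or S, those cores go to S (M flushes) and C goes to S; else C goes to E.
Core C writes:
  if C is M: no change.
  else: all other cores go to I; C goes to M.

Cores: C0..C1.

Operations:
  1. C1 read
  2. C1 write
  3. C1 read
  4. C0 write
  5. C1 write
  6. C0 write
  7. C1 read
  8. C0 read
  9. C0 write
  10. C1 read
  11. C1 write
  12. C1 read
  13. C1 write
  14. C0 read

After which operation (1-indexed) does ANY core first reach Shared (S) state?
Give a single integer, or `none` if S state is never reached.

Op 1: C1 read [C1 read from I: no other sharers -> C1=E (exclusive)] -> [I,E]
Op 2: C1 write [C1 write: invalidate none -> C1=M] -> [I,M]
Op 3: C1 read [C1 read: already in M, no change] -> [I,M]
Op 4: C0 write [C0 write: invalidate ['C1=M'] -> C0=M] -> [M,I]
Op 5: C1 write [C1 write: invalidate ['C0=M'] -> C1=M] -> [I,M]
Op 6: C0 write [C0 write: invalidate ['C1=M'] -> C0=M] -> [M,I]
Op 7: C1 read [C1 read from I: others=['C0=M'] -> C1=S, others downsized to S] -> [S,S]
  -> First S state at op 7; remaining ops need not be traced.

Answer: 7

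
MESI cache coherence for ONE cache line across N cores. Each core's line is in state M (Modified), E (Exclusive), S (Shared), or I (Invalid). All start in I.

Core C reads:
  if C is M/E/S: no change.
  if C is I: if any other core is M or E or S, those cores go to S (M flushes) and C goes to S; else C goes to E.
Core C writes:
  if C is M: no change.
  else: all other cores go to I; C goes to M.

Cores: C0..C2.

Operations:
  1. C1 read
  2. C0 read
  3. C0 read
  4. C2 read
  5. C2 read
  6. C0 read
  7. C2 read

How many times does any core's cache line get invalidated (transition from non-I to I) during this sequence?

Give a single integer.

Op 1: C1 read [C1 read from I: no other sharers -> C1=E (exclusive)] -> [I,E,I] (invalidations this op: 0; running total: 0)
Op 2: C0 read [C0 read from I: others=['C1=E'] -> C0=S, others downsized to S] -> [S,S,I] (invalidations this op: 0; running total: 0)
Op 3: C0 read [C0 read: already in S, no change] -> [S,S,I] (invalidations this op: 0; running total: 0)
Op 4: C2 read [C2 read from I: others=['C0=S', 'C1=S'] -> C2=S, others downsized to S] -> [S,S,S] (invalidations this op: 0; running total: 0)
Op 5: C2 read [C2 read: already in S, no change] -> [S,S,S] (invalidations this op: 0; running total: 0)
Op 6: C0 read [C0 read: already in S, no change] -> [S,S,S] (invalidations this op: 0; running total: 0)
Op 7: C2 read [C2 read: already in S, no change] -> [S,S,S] (invalidations this op: 0; running total: 0)

Answer: 0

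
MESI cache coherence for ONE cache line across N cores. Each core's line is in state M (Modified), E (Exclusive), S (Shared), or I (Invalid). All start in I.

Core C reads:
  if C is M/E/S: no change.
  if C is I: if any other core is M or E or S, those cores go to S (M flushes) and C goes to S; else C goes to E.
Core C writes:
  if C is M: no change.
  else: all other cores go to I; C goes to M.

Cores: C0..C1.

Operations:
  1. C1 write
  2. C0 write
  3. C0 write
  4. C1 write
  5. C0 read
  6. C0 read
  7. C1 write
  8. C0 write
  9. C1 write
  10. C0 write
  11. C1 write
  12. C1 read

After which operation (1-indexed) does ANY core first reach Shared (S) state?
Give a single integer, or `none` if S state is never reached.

Op 1: C1 write [C1 write: invalidate none -> C1=M] -> [I,M]
Op 2: C0 write [C0 write: invalidate ['C1=M'] -> C0=M] -> [M,I]
Op 3: C0 write [C0 write: already M (modified), no change] -> [M,I]
Op 4: C1 write [C1 write: invalidate ['C0=M'] -> C1=M] -> [I,M]
Op 5: C0 read [C0 read from I: others=['C1=M'] -> C0=S, others downsized to S] -> [S,S]
  -> First S state at op 5; remaining ops need not be traced.

Answer: 5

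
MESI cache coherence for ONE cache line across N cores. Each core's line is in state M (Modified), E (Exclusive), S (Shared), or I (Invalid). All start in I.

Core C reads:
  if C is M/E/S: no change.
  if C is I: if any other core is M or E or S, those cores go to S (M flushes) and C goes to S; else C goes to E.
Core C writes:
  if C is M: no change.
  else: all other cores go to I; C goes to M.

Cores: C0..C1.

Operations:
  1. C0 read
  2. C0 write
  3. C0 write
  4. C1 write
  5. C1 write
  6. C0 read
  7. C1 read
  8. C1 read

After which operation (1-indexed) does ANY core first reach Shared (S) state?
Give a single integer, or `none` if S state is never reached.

Op 1: C0 read [C0 read from I: no other sharers -> C0=E (exclusive)] -> [E,I]
Op 2: C0 write [C0 write: invalidate none -> C0=M] -> [M,I]
Op 3: C0 write [C0 write: already M (modified), no change] -> [M,I]
Op 4: C1 write [C1 write: invalidate ['C0=M'] -> C1=M] -> [I,M]
Op 5: C1 write [C1 write: already M (modified), no change] -> [I,M]
Op 6: C0 read [C0 read from I: others=['C1=M'] -> C0=S, others downsized to S] -> [S,S]
  -> First S state at op 6; remaining ops need not be traced.

Answer: 6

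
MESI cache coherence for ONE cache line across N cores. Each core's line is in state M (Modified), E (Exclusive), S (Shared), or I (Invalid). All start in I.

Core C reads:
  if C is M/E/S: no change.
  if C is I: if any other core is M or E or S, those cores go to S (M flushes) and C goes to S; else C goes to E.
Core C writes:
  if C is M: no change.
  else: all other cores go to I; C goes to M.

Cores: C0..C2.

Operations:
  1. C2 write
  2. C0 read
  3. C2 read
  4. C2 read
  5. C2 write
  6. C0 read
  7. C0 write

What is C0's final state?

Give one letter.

Answer: M

Derivation:
Op 1: C2 write [C2 write: invalidate none -> C2=M] -> [I,I,M]
Op 2: C0 read [C0 read from I: others=['C2=M'] -> C0=S, others downsized to S] -> [S,I,S]
Op 3: C2 read [C2 read: already in S, no change] -> [S,I,S]
Op 4: C2 read [C2 read: already in S, no change] -> [S,I,S]
Op 5: C2 write [C2 write: invalidate ['C0=S'] -> C2=M] -> [I,I,M]
Op 6: C0 read [C0 read from I: others=['C2=M'] -> C0=S, others downsized to S] -> [S,I,S]
Op 7: C0 write [C0 write: invalidate ['C2=S'] -> C0=M] -> [M,I,I]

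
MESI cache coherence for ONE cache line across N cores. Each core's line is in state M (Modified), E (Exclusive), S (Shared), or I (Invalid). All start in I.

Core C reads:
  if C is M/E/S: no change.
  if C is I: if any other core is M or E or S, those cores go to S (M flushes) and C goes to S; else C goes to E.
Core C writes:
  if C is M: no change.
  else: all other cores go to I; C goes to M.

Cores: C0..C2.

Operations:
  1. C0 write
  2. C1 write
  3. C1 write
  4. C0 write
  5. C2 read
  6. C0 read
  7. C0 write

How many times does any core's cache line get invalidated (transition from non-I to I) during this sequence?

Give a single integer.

Answer: 3

Derivation:
Op 1: C0 write [C0 write: invalidate none -> C0=M] -> [M,I,I] (invalidations this op: 0; running total: 0)
Op 2: C1 write [C1 write: invalidate ['C0=M'] -> C1=M] -> [I,M,I] (invalidations this op: 1; running total: 1)
Op 3: C1 write [C1 write: already M (modified), no change] -> [I,M,I] (invalidations this op: 0; running total: 1)
Op 4: C0 write [C0 write: invalidate ['C1=M'] -> C0=M] -> [M,I,I] (invalidations this op: 1; running total: 2)
Op 5: C2 read [C2 read from I: others=['C0=M'] -> C2=S, others downsized to S] -> [S,I,S] (invalidations this op: 0; running total: 2)
Op 6: C0 read [C0 read: already in S, no change] -> [S,I,S] (invalidations this op: 0; running total: 2)
Op 7: C0 write [C0 write: invalidate ['C2=S'] -> C0=M] -> [M,I,I] (invalidations this op: 1; running total: 3)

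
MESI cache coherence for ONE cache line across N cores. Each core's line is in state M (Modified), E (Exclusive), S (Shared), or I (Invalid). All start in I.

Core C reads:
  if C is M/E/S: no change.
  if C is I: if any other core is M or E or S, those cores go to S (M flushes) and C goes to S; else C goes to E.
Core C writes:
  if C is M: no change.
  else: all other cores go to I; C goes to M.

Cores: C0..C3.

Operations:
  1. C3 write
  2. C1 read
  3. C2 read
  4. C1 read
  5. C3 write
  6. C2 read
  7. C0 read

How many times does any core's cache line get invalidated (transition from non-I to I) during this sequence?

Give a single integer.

Op 1: C3 write [C3 write: invalidate none -> C3=M] -> [I,I,I,M] (invalidations this op: 0; running total: 0)
Op 2: C1 read [C1 read from I: others=['C3=M'] -> C1=S, others downsized to S] -> [I,S,I,S] (invalidations this op: 0; running total: 0)
Op 3: C2 read [C2 read from I: others=['C1=S', 'C3=S'] -> C2=S, others downsized to S] -> [I,S,S,S] (invalidations this op: 0; running total: 0)
Op 4: C1 read [C1 read: already in S, no change] -> [I,S,S,S] (invalidations this op: 0; running total: 0)
Op 5: C3 write [C3 write: invalidate ['C1=S', 'C2=S'] -> C3=M] -> [I,I,I,M] (invalidations this op: 2; running total: 2)
Op 6: C2 read [C2 read from I: others=['C3=M'] -> C2=S, others downsized to S] -> [I,I,S,S] (invalidations this op: 0; running total: 2)
Op 7: C0 read [C0 read from I: others=['C2=S', 'C3=S'] -> C0=S, others downsized to S] -> [S,I,S,S] (invalidations this op: 0; running total: 2)

Answer: 2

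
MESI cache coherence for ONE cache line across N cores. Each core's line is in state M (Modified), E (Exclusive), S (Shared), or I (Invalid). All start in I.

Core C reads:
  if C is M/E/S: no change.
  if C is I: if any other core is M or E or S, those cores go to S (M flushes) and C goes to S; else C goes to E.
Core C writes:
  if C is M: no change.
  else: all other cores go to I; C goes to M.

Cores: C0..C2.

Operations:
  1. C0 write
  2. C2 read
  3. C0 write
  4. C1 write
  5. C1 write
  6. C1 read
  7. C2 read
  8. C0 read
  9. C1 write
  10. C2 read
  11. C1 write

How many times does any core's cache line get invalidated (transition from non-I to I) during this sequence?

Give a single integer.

Answer: 5

Derivation:
Op 1: C0 write [C0 write: invalidate none -> C0=M] -> [M,I,I] (invalidations this op: 0; running total: 0)
Op 2: C2 read [C2 read from I: others=['C0=M'] -> C2=S, others downsized to S] -> [S,I,S] (invalidations this op: 0; running total: 0)
Op 3: C0 write [C0 write: invalidate ['C2=S'] -> C0=M] -> [M,I,I] (invalidations this op: 1; running total: 1)
Op 4: C1 write [C1 write: invalidate ['C0=M'] -> C1=M] -> [I,M,I] (invalidations this op: 1; running total: 2)
Op 5: C1 write [C1 write: already M (modified), no change] -> [I,M,I] (invalidations this op: 0; running total: 2)
Op 6: C1 read [C1 read: already in M, no change] -> [I,M,I] (invalidations this op: 0; running total: 2)
Op 7: C2 read [C2 read from I: others=['C1=M'] -> C2=S, others downsized to S] -> [I,S,S] (invalidations this op: 0; running total: 2)
Op 8: C0 read [C0 read from I: others=['C1=S', 'C2=S'] -> C0=S, others downsized to S] -> [S,S,S] (invalidations this op: 0; running total: 2)
Op 9: C1 write [C1 write: invalidate ['C0=S', 'C2=S'] -> C1=M] -> [I,M,I] (invalidations this op: 2; running total: 4)
Op 10: C2 read [C2 read from I: others=['C1=M'] -> C2=S, others downsized to S] -> [I,S,S] (invalidations this op: 0; running total: 4)
Op 11: C1 write [C1 write: invalidate ['C2=S'] -> C1=M] -> [I,M,I] (invalidations this op: 1; running total: 5)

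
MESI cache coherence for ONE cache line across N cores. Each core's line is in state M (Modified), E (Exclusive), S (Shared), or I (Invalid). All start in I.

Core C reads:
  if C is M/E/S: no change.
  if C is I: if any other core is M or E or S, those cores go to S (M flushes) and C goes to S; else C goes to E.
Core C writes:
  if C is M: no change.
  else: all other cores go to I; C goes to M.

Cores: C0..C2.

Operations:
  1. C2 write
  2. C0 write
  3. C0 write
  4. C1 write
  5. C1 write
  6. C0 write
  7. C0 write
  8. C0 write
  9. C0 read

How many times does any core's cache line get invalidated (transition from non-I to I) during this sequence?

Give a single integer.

Op 1: C2 write [C2 write: invalidate none -> C2=M] -> [I,I,M] (invalidations this op: 0; running total: 0)
Op 2: C0 write [C0 write: invalidate ['C2=M'] -> C0=M] -> [M,I,I] (invalidations this op: 1; running total: 1)
Op 3: C0 write [C0 write: already M (modified), no change] -> [M,I,I] (invalidations this op: 0; running total: 1)
Op 4: C1 write [C1 write: invalidate ['C0=M'] -> C1=M] -> [I,M,I] (invalidations this op: 1; running total: 2)
Op 5: C1 write [C1 write: already M (modified), no change] -> [I,M,I] (invalidations this op: 0; running total: 2)
Op 6: C0 write [C0 write: invalidate ['C1=M'] -> C0=M] -> [M,I,I] (invalidations this op: 1; running total: 3)
Op 7: C0 write [C0 write: already M (modified), no change] -> [M,I,I] (invalidations this op: 0; running total: 3)
Op 8: C0 write [C0 write: already M (modified), no change] -> [M,I,I] (invalidations this op: 0; running total: 3)
Op 9: C0 read [C0 read: already in M, no change] -> [M,I,I] (invalidations this op: 0; running total: 3)

Answer: 3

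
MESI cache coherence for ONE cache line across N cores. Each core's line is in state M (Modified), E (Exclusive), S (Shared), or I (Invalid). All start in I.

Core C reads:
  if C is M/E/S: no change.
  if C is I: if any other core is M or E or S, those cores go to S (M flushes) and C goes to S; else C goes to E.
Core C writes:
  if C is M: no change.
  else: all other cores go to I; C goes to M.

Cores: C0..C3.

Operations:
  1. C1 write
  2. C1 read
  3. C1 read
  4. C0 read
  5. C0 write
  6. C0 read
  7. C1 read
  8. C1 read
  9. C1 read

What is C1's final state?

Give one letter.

Answer: S

Derivation:
Op 1: C1 write [C1 write: invalidate none -> C1=M] -> [I,M,I,I]
Op 2: C1 read [C1 read: already in M, no change] -> [I,M,I,I]
Op 3: C1 read [C1 read: already in M, no change] -> [I,M,I,I]
Op 4: C0 read [C0 read from I: others=['C1=M'] -> C0=S, others downsized to S] -> [S,S,I,I]
Op 5: C0 write [C0 write: invalidate ['C1=S'] -> C0=M] -> [M,I,I,I]
Op 6: C0 read [C0 read: already in M, no change] -> [M,I,I,I]
Op 7: C1 read [C1 read from I: others=['C0=M'] -> C1=S, others downsized to S] -> [S,S,I,I]
Op 8: C1 read [C1 read: already in S, no change] -> [S,S,I,I]
Op 9: C1 read [C1 read: already in S, no change] -> [S,S,I,I]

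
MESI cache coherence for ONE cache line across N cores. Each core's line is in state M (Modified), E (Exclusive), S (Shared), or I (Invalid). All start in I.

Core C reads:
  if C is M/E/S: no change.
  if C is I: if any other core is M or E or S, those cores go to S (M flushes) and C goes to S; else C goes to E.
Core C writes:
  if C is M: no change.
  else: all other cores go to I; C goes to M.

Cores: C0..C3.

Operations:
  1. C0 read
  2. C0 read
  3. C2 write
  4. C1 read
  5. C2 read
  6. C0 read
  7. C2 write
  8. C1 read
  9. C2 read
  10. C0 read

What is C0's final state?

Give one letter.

Op 1: C0 read [C0 read from I: no other sharers -> C0=E (exclusive)] -> [E,I,I,I]
Op 2: C0 read [C0 read: already in E, no change] -> [E,I,I,I]
Op 3: C2 write [C2 write: invalidate ['C0=E'] -> C2=M] -> [I,I,M,I]
Op 4: C1 read [C1 read from I: others=['C2=M'] -> C1=S, others downsized to S] -> [I,S,S,I]
Op 5: C2 read [C2 read: already in S, no change] -> [I,S,S,I]
Op 6: C0 read [C0 read from I: others=['C1=S', 'C2=S'] -> C0=S, others downsized to S] -> [S,S,S,I]
Op 7: C2 write [C2 write: invalidate ['C0=S', 'C1=S'] -> C2=M] -> [I,I,M,I]
Op 8: C1 read [C1 read from I: others=['C2=M'] -> C1=S, others downsized to S] -> [I,S,S,I]
Op 9: C2 read [C2 read: already in S, no change] -> [I,S,S,I]
Op 10: C0 read [C0 read from I: others=['C1=S', 'C2=S'] -> C0=S, others downsized to S] -> [S,S,S,I]

Answer: S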